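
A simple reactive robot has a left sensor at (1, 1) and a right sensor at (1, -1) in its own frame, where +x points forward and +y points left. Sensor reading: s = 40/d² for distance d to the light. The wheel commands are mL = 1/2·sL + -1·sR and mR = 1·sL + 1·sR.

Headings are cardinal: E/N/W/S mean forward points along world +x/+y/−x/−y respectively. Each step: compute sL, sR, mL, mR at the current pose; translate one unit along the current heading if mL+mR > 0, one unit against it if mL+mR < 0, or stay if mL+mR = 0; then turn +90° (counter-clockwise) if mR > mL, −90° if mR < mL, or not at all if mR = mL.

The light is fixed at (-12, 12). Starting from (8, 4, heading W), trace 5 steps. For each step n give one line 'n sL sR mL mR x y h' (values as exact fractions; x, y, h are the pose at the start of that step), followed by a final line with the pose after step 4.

n=0: pose=(8,4,W); sL=20/221, sR=4/41; mL=-474/9061, mR=1704/9061; mL+mR=30/221 → advance +1; mR−mL=2178/9061 → turn +1·90°
n=1: pose=(7,4,S); sL=40/481, sR=8/81; mL=-2228/38961, mR=7088/38961; mL+mR=60/481 → advance +1; mR−mL=9316/38961 → turn +1·90°
n=2: pose=(7,3,E); sL=5/58, sR=2/25; mL=-107/2900, mR=241/1450; mL+mR=15/116 → advance +1; mR−mL=589/2900 → turn +1·90°
n=3: pose=(8,3,N); sL=8/85, sR=8/101; mL=-276/8585, mR=1488/8585; mL+mR=12/85 → advance +1; mR−mL=1764/8585 → turn +1·90°
n=4: pose=(8,4,W); sL=20/221, sR=4/41; mL=-474/9061, mR=1704/9061; mL+mR=30/221 → advance +1; mR−mL=2178/9061 → turn +1·90°

0 20/221 4/41 -474/9061 1704/9061 8 4 W
1 40/481 8/81 -2228/38961 7088/38961 7 4 S
2 5/58 2/25 -107/2900 241/1450 7 3 E
3 8/85 8/101 -276/8585 1488/8585 8 3 N
4 20/221 4/41 -474/9061 1704/9061 8 4 W
final 7 4 S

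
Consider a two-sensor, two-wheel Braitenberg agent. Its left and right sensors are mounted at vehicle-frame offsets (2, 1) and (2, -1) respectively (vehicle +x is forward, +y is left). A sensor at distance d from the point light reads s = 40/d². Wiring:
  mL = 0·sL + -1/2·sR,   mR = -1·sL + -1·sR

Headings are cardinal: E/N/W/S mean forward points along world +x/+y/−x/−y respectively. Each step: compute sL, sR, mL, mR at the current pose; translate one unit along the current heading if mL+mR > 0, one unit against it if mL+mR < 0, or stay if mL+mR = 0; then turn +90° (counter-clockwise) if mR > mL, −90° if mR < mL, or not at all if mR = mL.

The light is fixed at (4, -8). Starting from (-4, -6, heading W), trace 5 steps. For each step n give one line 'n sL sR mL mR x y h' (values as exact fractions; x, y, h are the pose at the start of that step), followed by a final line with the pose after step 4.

n=0: pose=(-4,-6,W); sL=40/101, sR=40/109; mL=-20/109, mR=-8400/11009; mL+mR=-10420/11009 → advance -1; mR−mL=-6380/11009 → turn -1·90°
n=1: pose=(-3,-6,N); sL=1/2, sR=10/13; mL=-5/13, mR=-33/26; mL+mR=-43/26 → advance -1; mR−mL=-23/26 → turn -1·90°
n=2: pose=(-3,-7,E); sL=40/29, sR=8/5; mL=-4/5, mR=-432/145; mL+mR=-548/145 → advance -1; mR−mL=-316/145 → turn -1·90°
n=3: pose=(-4,-7,S); sL=4/5, sR=20/41; mL=-10/41, mR=-264/205; mL+mR=-314/205 → advance -1; mR−mL=-214/205 → turn -1·90°
n=4: pose=(-4,-6,W); sL=40/101, sR=40/109; mL=-20/109, mR=-8400/11009; mL+mR=-10420/11009 → advance -1; mR−mL=-6380/11009 → turn -1·90°

0 40/101 40/109 -20/109 -8400/11009 -4 -6 W
1 1/2 10/13 -5/13 -33/26 -3 -6 N
2 40/29 8/5 -4/5 -432/145 -3 -7 E
3 4/5 20/41 -10/41 -264/205 -4 -7 S
4 40/101 40/109 -20/109 -8400/11009 -4 -6 W
final -3 -6 N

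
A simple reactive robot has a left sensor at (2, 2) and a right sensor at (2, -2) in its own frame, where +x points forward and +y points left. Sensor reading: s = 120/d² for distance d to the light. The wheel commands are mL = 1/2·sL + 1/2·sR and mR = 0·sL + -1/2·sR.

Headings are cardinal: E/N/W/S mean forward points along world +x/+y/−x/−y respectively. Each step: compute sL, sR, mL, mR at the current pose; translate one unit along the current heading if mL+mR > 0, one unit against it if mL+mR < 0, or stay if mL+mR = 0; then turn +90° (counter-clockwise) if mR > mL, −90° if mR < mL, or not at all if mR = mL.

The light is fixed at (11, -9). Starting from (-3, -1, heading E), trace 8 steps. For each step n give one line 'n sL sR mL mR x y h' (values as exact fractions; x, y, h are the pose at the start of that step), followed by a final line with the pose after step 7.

n=0: pose=(-3,-1,E); sL=30/61, sR=2/3; mL=106/183, mR=-1/3; mL+mR=15/61 → advance +1; mR−mL=-167/183 → turn -1·90°
n=1: pose=(-2,-1,S); sL=120/157, sR=40/87; mL=8360/13659, mR=-20/87; mL+mR=60/157 → advance +1; mR−mL=-11500/13659 → turn -1·90°
n=2: pose=(-2,-2,W); sL=12/25, sR=20/51; mL=556/1275, mR=-10/51; mL+mR=6/25 → advance +1; mR−mL=-806/1275 → turn -1·90°
n=3: pose=(-3,-2,N); sL=120/337, sR=8/15; mL=2248/5055, mR=-4/15; mL+mR=60/337 → advance +1; mR−mL=-3596/5055 → turn -1·90°
n=4: pose=(-3,-1,E); sL=30/61, sR=2/3; mL=106/183, mR=-1/3; mL+mR=15/61 → advance +1; mR−mL=-167/183 → turn -1·90°
n=5: pose=(-2,-1,S); sL=120/157, sR=40/87; mL=8360/13659, mR=-20/87; mL+mR=60/157 → advance +1; mR−mL=-11500/13659 → turn -1·90°
n=6: pose=(-2,-2,W); sL=12/25, sR=20/51; mL=556/1275, mR=-10/51; mL+mR=6/25 → advance +1; mR−mL=-806/1275 → turn -1·90°
n=7: pose=(-3,-2,N); sL=120/337, sR=8/15; mL=2248/5055, mR=-4/15; mL+mR=60/337 → advance +1; mR−mL=-3596/5055 → turn -1·90°

0 30/61 2/3 106/183 -1/3 -3 -1 E
1 120/157 40/87 8360/13659 -20/87 -2 -1 S
2 12/25 20/51 556/1275 -10/51 -2 -2 W
3 120/337 8/15 2248/5055 -4/15 -3 -2 N
4 30/61 2/3 106/183 -1/3 -3 -1 E
5 120/157 40/87 8360/13659 -20/87 -2 -1 S
6 12/25 20/51 556/1275 -10/51 -2 -2 W
7 120/337 8/15 2248/5055 -4/15 -3 -2 N
final -3 -1 E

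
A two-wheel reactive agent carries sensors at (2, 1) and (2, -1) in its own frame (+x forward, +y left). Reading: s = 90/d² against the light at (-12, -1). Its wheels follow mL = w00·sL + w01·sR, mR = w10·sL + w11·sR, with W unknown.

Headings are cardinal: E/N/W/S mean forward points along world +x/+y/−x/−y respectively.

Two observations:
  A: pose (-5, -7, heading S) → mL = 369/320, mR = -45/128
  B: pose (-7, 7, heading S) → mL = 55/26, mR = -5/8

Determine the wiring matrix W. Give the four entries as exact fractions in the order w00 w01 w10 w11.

1 1/2 -1/2 0

obs A: pose=(-5,-7,S) → sL=45/64, sR=9/10, mL=369/320, mR=-45/128
obs B: pose=(-7,7,S) → sL=5/4, sR=45/26, mL=55/26, mR=-5/8
sensor matrix S = [[45/64, 9/10], [5/4, 45/26]]; det S = 153/1664
solve [mL_A; mL_B] = S·[w00; w01] and [mR_A; mR_B] = S·[w10; w11]:
  w00 = 1, w01 = 1/2, w10 = -1/2, w11 = 0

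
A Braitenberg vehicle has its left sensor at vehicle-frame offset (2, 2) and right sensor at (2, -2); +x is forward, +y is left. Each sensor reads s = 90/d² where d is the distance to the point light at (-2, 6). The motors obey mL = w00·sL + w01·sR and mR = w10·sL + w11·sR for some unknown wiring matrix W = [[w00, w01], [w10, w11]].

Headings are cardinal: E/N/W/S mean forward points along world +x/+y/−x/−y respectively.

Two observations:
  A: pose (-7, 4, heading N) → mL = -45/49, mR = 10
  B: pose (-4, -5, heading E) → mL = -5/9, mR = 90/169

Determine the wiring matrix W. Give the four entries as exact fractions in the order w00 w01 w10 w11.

-1/2 0 0 1

obs A: pose=(-7,4,N) → sL=90/49, sR=10, mL=-45/49, mR=10
obs B: pose=(-4,-5,E) → sL=10/9, sR=90/169, mL=-5/9, mR=90/169
sensor matrix S = [[90/49, 10], [10/9, 90/169]]; det S = -755200/74529
solve [mL_A; mL_B] = S·[w00; w01] and [mR_A; mR_B] = S·[w10; w11]:
  w00 = -1/2, w01 = 0, w10 = 0, w11 = 1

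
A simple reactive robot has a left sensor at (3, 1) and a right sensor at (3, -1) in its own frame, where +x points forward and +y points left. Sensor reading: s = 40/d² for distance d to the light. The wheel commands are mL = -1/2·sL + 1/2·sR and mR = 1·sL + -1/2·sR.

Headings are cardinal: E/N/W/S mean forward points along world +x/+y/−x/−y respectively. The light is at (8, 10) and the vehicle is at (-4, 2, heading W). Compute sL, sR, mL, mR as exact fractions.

20/153 20/137 160/20961 1210/20961

left sensor world pos  = (-7, 1); dL² = 306
right sensor world pos = (-7, 3); dR² = 274
sL = 40/306 = 20/153
sR = 40/274 = 20/137
mL = -1/2·sL + 1/2·sR = 160/20961
mR = 1·sL + -1/2·sR = 1210/20961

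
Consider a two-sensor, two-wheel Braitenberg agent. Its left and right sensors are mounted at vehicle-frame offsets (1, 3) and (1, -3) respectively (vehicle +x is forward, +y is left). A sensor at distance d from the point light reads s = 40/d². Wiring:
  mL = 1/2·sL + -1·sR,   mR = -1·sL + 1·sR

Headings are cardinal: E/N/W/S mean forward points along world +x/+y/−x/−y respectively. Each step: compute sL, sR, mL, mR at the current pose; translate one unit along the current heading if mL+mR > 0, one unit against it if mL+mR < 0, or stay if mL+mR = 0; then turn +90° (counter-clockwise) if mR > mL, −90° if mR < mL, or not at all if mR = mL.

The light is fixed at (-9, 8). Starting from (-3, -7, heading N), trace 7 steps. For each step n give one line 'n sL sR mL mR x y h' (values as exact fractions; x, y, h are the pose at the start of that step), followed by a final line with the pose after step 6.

0 8/41 40/277 -532/11357 -576/11357 -3 -7 N
1 20/109 4/41 -26/4469 -384/4469 -3 -8 E
2 40/353 40/293 -8260/103429 2400/103429 -4 -8 S
3 2/9 1/9 0 -1/9 -4 -7 E
4 8/61 40/257 -1412/15677 384/15677 -5 -7 S
5 20/73 20/157 110/11461 -1680/11461 -5 -6 E
6 40/261 8/45 -44/435 32/1305 -6 -6 S
final -6 -5 E

n=0: pose=(-3,-7,N); sL=8/41, sR=40/277; mL=-532/11357, mR=-576/11357; mL+mR=-4/41 → advance -1; mR−mL=-44/11357 → turn -1·90°
n=1: pose=(-3,-8,E); sL=20/109, sR=4/41; mL=-26/4469, mR=-384/4469; mL+mR=-10/109 → advance -1; mR−mL=-358/4469 → turn -1·90°
n=2: pose=(-4,-8,S); sL=40/353, sR=40/293; mL=-8260/103429, mR=2400/103429; mL+mR=-20/353 → advance -1; mR−mL=10660/103429 → turn +1·90°
n=3: pose=(-4,-7,E); sL=2/9, sR=1/9; mL=0, mR=-1/9; mL+mR=-1/9 → advance -1; mR−mL=-1/9 → turn -1·90°
n=4: pose=(-5,-7,S); sL=8/61, sR=40/257; mL=-1412/15677, mR=384/15677; mL+mR=-4/61 → advance -1; mR−mL=1796/15677 → turn +1·90°
n=5: pose=(-5,-6,E); sL=20/73, sR=20/157; mL=110/11461, mR=-1680/11461; mL+mR=-10/73 → advance -1; mR−mL=-1790/11461 → turn -1·90°
n=6: pose=(-6,-6,S); sL=40/261, sR=8/45; mL=-44/435, mR=32/1305; mL+mR=-20/261 → advance -1; mR−mL=164/1305 → turn +1·90°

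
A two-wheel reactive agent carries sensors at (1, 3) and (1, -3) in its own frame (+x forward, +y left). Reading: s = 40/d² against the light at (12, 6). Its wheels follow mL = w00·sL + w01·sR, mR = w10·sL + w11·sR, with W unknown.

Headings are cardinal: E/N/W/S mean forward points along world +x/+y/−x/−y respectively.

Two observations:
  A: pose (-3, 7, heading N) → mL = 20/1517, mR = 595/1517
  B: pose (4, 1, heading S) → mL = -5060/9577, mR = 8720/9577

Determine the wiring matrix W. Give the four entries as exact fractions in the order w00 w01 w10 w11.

-1 1/2 1 1

obs A: pose=(-3,7,N) → sL=5/41, sR=10/37, mL=20/1517, mR=595/1517
obs B: pose=(4,1,S) → sL=40/61, sR=40/157, mL=-5060/9577, mR=8720/9577
sensor matrix S = [[5/41, 10/37], [40/61, 40/157]]; det S = -2123400/14528309
solve [mL_A; mL_B] = S·[w00; w01] and [mR_A; mR_B] = S·[w10; w11]:
  w00 = -1, w01 = 1/2, w10 = 1, w11 = 1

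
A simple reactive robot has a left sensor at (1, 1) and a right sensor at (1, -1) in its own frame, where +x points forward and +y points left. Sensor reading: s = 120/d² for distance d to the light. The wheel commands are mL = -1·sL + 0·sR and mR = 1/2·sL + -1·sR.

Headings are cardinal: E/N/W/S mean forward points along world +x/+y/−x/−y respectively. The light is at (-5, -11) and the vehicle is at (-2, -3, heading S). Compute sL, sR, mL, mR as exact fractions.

left sensor world pos  = (-1, -4); dL² = 65
right sensor world pos = (-3, -4); dR² = 53
sL = 120/65 = 24/13
sR = 120/53 = 120/53
mL = -1·sL + 0·sR = -24/13
mR = 1/2·sL + -1·sR = -924/689

24/13 120/53 -24/13 -924/689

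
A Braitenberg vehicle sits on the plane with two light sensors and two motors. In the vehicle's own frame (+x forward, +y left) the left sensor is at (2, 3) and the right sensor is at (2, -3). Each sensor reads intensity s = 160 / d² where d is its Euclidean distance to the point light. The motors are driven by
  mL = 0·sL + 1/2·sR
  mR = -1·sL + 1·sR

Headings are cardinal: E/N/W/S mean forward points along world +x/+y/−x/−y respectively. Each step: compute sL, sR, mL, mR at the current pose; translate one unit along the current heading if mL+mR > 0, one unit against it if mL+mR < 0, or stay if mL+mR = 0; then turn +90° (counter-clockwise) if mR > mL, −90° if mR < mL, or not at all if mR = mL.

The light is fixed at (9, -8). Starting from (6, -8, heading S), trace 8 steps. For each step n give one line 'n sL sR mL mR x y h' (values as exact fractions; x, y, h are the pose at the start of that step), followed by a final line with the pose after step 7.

n=0: pose=(6,-8,S); sL=40, sR=4; mL=2, mR=-36; mL+mR=-34 → advance -1; mR−mL=-38 → turn -1·90°
n=1: pose=(6,-7,W); sL=160/29, sR=160/41; mL=80/41, mR=-1920/1189; mL+mR=400/1189 → advance +1; mR−mL=-4240/1189 → turn -1·90°
n=2: pose=(5,-7,N); sL=80/29, sR=16; mL=8, mR=384/29; mL+mR=616/29 → advance +1; mR−mL=152/29 → turn +1·90°
n=3: pose=(5,-6,W); sL=160/37, sR=160/61; mL=80/61, mR=-3840/2257; mL+mR=-880/2257 → advance -1; mR−mL=-6800/2257 → turn -1·90°
n=4: pose=(6,-6,N); sL=40/13, sR=10; mL=5, mR=90/13; mL+mR=155/13 → advance +1; mR−mL=25/13 → turn +1·90°
n=5: pose=(6,-5,W); sL=32/5, sR=160/61; mL=80/61, mR=-1152/305; mL+mR=-752/305 → advance -1; mR−mL=-1552/305 → turn -1·90°
n=6: pose=(7,-5,N); sL=16/5, sR=80/13; mL=40/13, mR=192/65; mL+mR=392/65 → advance +1; mR−mL=-8/65 → turn -1·90°
n=7: pose=(7,-4,E); sL=160/49, sR=160; mL=80, mR=7680/49; mL+mR=11600/49 → advance +1; mR−mL=3760/49 → turn +1·90°

0 40 4 2 -36 6 -8 S
1 160/29 160/41 80/41 -1920/1189 6 -7 W
2 80/29 16 8 384/29 5 -7 N
3 160/37 160/61 80/61 -3840/2257 5 -6 W
4 40/13 10 5 90/13 6 -6 N
5 32/5 160/61 80/61 -1152/305 6 -5 W
6 16/5 80/13 40/13 192/65 7 -5 N
7 160/49 160 80 7680/49 7 -4 E
final 8 -4 N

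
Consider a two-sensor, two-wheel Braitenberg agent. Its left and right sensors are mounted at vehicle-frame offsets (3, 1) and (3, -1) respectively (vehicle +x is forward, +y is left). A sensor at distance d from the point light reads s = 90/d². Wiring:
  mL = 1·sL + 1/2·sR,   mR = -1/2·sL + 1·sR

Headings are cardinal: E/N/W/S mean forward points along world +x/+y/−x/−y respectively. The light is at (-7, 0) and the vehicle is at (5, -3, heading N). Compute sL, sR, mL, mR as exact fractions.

left sensor world pos  = (4, 0); dL² = 121
right sensor world pos = (6, 0); dR² = 169
sL = 90/121 = 90/121
sR = 90/169 = 90/169
mL = 1·sL + 1/2·sR = 20655/20449
mR = -1/2·sL + 1·sR = 3285/20449

90/121 90/169 20655/20449 3285/20449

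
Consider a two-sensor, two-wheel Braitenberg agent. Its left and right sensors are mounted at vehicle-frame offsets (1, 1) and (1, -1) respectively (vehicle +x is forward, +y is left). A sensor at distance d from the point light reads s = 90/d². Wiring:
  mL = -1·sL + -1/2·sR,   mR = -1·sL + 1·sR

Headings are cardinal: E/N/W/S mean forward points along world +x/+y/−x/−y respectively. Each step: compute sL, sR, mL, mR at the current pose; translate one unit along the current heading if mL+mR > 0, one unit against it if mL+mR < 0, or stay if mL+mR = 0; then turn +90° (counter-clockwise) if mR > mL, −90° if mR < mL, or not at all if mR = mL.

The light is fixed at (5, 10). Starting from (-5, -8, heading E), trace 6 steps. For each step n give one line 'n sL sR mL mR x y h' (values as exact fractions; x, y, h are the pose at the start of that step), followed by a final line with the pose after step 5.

0 9/37 45/221 -5643/16354 -324/8177 -5 -8 E
1 90/433 90/389 -54495/168437 3960/168437 -6 -8 N
2 45/272 5/26 -925/3536 95/3536 -6 -9 W
3 90/481 90/521 -68535/250601 -3600/250601 -5 -9 S
4 9/37 45/221 -5643/16354 -324/8177 -5 -8 E
5 90/433 90/389 -54495/168437 3960/168437 -6 -8 N
final -6 -9 W

n=0: pose=(-5,-8,E); sL=9/37, sR=45/221; mL=-5643/16354, mR=-324/8177; mL+mR=-6291/16354 → advance -1; mR−mL=135/442 → turn +1·90°
n=1: pose=(-6,-8,N); sL=90/433, sR=90/389; mL=-54495/168437, mR=3960/168437; mL+mR=-50535/168437 → advance -1; mR−mL=135/389 → turn +1·90°
n=2: pose=(-6,-9,W); sL=45/272, sR=5/26; mL=-925/3536, mR=95/3536; mL+mR=-415/1768 → advance -1; mR−mL=15/52 → turn +1·90°
n=3: pose=(-5,-9,S); sL=90/481, sR=90/521; mL=-68535/250601, mR=-3600/250601; mL+mR=-72135/250601 → advance -1; mR−mL=135/521 → turn +1·90°
n=4: pose=(-5,-8,E); sL=9/37, sR=45/221; mL=-5643/16354, mR=-324/8177; mL+mR=-6291/16354 → advance -1; mR−mL=135/442 → turn +1·90°
n=5: pose=(-6,-8,N); sL=90/433, sR=90/389; mL=-54495/168437, mR=3960/168437; mL+mR=-50535/168437 → advance -1; mR−mL=135/389 → turn +1·90°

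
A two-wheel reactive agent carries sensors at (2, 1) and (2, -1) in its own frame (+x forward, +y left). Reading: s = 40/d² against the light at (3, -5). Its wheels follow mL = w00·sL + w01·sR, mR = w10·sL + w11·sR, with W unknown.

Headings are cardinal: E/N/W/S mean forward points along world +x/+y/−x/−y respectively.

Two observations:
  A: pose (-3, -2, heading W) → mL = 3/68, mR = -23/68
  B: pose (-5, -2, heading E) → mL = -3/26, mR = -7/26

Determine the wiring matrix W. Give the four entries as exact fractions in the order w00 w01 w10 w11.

obs A: pose=(-3,-2,W) → sL=10/17, sR=1/2, mL=3/68, mR=-23/68
obs B: pose=(-5,-2,E) → sL=10/13, sR=1, mL=-3/26, mR=-7/26
sensor matrix S = [[10/17, 1/2], [10/13, 1]]; det S = 45/221
solve [mL_A; mL_B] = S·[w00; w01] and [mR_A; mR_B] = S·[w10; w11]:
  w00 = 1/2, w01 = -1/2, w10 = -1, w11 = 1/2

1/2 -1/2 -1 1/2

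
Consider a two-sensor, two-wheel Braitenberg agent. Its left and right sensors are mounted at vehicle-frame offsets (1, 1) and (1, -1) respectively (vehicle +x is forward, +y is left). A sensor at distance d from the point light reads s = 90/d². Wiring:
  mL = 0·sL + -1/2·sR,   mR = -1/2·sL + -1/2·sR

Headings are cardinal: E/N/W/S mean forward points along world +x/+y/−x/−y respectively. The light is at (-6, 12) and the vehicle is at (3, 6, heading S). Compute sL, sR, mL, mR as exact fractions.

left sensor world pos  = (4, 5); dL² = 149
right sensor world pos = (2, 5); dR² = 113
sL = 90/149 = 90/149
sR = 90/113 = 90/113
mL = 0·sL + -1/2·sR = -45/113
mR = -1/2·sL + -1/2·sR = -11790/16837

90/149 90/113 -45/113 -11790/16837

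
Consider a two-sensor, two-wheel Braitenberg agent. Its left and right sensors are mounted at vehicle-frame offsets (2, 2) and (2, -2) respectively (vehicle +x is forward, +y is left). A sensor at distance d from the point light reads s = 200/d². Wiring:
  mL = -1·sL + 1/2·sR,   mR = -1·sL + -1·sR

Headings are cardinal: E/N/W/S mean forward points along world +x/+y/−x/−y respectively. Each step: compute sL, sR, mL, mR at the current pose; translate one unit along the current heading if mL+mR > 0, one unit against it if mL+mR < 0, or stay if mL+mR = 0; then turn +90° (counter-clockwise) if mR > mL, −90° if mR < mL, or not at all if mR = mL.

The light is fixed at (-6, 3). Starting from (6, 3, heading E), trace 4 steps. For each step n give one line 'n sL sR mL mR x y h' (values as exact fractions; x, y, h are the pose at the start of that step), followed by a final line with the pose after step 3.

n=0: pose=(6,3,E); sL=1, sR=1; mL=-1/2, mR=-2; mL+mR=-5/2 → advance -1; mR−mL=-3/2 → turn -1·90°
n=1: pose=(5,3,S); sL=200/173, sR=40/17; mL=60/2941, mR=-10320/2941; mL+mR=-10260/2941 → advance -1; mR−mL=-60/17 → turn -1·90°
n=2: pose=(5,4,W); sL=100/41, sR=20/9; mL=-490/369, mR=-1720/369; mL+mR=-2210/369 → advance -1; mR−mL=-10/3 → turn -1·90°
n=3: pose=(6,4,N); sL=200/109, sR=40/41; mL=-6020/4469, mR=-12560/4469; mL+mR=-18580/4469 → advance -1; mR−mL=-60/41 → turn -1·90°

0 1 1 -1/2 -2 6 3 E
1 200/173 40/17 60/2941 -10320/2941 5 3 S
2 100/41 20/9 -490/369 -1720/369 5 4 W
3 200/109 40/41 -6020/4469 -12560/4469 6 4 N
final 6 3 E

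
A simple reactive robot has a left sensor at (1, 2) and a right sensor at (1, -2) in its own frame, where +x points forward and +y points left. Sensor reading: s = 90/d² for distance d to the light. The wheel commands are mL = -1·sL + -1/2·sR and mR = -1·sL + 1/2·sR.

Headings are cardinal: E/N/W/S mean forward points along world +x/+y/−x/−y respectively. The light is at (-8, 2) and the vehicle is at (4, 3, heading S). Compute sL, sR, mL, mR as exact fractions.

left sensor world pos  = (6, 2); dL² = 196
right sensor world pos = (2, 2); dR² = 100
sL = 90/196 = 45/98
sR = 90/100 = 9/10
mL = -1·sL + -1/2·sR = -891/980
mR = -1·sL + 1/2·sR = -9/980

45/98 9/10 -891/980 -9/980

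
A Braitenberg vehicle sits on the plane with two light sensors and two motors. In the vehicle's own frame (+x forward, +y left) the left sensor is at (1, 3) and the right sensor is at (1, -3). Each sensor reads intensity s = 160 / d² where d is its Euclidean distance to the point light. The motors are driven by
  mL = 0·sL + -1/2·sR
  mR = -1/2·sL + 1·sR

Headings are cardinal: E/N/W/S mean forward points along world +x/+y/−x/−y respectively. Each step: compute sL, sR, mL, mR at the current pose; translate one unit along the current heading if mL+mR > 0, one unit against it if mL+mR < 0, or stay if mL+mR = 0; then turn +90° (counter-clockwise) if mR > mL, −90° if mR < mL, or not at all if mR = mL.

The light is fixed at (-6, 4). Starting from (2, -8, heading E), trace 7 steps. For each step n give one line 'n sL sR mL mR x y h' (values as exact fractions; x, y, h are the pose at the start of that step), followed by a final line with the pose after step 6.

0 80/81 80/153 -40/153 40/1377 2 -8 E
1 160/137 160/221 -80/221 4240/30277 1 -8 N
2 40/73 20/17 -10/17 1120/1241 1 -9 W
3 160/277 32/41 -16/41 5584/11357 0 -9 S
4 16/17 80/169 -40/169 8/2873 0 -10 E
5 160/173 160/233 -80/233 9040/40309 -1 -10 N
6 8/17 1 -1/2 13/17 -1 -11 W
final -2 -11 S

n=0: pose=(2,-8,E); sL=80/81, sR=80/153; mL=-40/153, mR=40/1377; mL+mR=-320/1377 → advance -1; mR−mL=400/1377 → turn +1·90°
n=1: pose=(1,-8,N); sL=160/137, sR=160/221; mL=-80/221, mR=4240/30277; mL+mR=-6720/30277 → advance -1; mR−mL=15200/30277 → turn +1·90°
n=2: pose=(1,-9,W); sL=40/73, sR=20/17; mL=-10/17, mR=1120/1241; mL+mR=390/1241 → advance +1; mR−mL=1850/1241 → turn +1·90°
n=3: pose=(0,-9,S); sL=160/277, sR=32/41; mL=-16/41, mR=5584/11357; mL+mR=1152/11357 → advance +1; mR−mL=10016/11357 → turn +1·90°
n=4: pose=(0,-10,E); sL=16/17, sR=80/169; mL=-40/169, mR=8/2873; mL+mR=-672/2873 → advance -1; mR−mL=688/2873 → turn +1·90°
n=5: pose=(-1,-10,N); sL=160/173, sR=160/233; mL=-80/233, mR=9040/40309; mL+mR=-4800/40309 → advance -1; mR−mL=22880/40309 → turn +1·90°
n=6: pose=(-1,-11,W); sL=8/17, sR=1; mL=-1/2, mR=13/17; mL+mR=9/34 → advance +1; mR−mL=43/34 → turn +1·90°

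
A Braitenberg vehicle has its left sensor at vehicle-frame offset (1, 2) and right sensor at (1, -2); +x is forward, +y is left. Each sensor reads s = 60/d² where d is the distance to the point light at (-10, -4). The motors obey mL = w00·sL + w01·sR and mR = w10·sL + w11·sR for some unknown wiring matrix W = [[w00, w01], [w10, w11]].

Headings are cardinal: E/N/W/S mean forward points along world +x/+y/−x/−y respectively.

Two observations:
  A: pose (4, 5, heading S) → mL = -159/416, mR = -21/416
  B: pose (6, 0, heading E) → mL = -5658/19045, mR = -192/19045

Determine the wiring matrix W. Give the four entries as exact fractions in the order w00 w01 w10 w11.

-1/2 -1 1/2 -1/2

obs A: pose=(4,5,S) → sL=3/16, sR=15/52, mL=-159/416, mR=-21/416
obs B: pose=(6,0,E) → sL=12/65, sR=60/293, mL=-5658/19045, mR=-192/19045
sensor matrix S = [[3/16, 15/52], [12/65, 60/293]]; det S = -2943/198068
solve [mL_A; mL_B] = S·[w00; w01] and [mR_A; mR_B] = S·[w10; w11]:
  w00 = -1/2, w01 = -1, w10 = 1/2, w11 = -1/2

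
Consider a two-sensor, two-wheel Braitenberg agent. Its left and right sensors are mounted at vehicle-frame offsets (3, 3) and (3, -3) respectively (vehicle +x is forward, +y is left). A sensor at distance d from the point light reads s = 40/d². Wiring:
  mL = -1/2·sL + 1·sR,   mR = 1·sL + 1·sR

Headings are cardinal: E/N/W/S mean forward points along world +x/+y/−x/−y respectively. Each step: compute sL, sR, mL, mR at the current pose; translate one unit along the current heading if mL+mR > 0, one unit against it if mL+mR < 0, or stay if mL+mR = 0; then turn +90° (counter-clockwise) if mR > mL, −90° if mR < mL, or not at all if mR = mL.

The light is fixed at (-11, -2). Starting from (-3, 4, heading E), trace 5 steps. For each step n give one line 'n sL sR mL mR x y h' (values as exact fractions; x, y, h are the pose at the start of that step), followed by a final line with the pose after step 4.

n=0: pose=(-3,4,E); sL=20/101, sR=4/13; mL=274/1313, mR=664/1313; mL+mR=938/1313 → advance +1; mR−mL=30/101 → turn +1·90°
n=1: pose=(-2,4,N); sL=40/117, sR=8/45; mL=4/585, mR=304/585; mL+mR=308/585 → advance +1; mR−mL=20/39 → turn +1·90°
n=2: pose=(-2,5,W); sL=10/13, sR=5/17; mL=-20/221, mR=235/221; mL+mR=215/221 → advance +1; mR−mL=15/13 → turn +1·90°
n=3: pose=(-3,5,S); sL=40/137, sR=40/41; mL=4660/5617, mR=7120/5617; mL+mR=11780/5617 → advance +1; mR−mL=60/137 → turn +1·90°
n=4: pose=(-3,4,E); sL=20/101, sR=4/13; mL=274/1313, mR=664/1313; mL+mR=938/1313 → advance +1; mR−mL=30/101 → turn +1·90°

0 20/101 4/13 274/1313 664/1313 -3 4 E
1 40/117 8/45 4/585 304/585 -2 4 N
2 10/13 5/17 -20/221 235/221 -2 5 W
3 40/137 40/41 4660/5617 7120/5617 -3 5 S
4 20/101 4/13 274/1313 664/1313 -3 4 E
final -2 4 N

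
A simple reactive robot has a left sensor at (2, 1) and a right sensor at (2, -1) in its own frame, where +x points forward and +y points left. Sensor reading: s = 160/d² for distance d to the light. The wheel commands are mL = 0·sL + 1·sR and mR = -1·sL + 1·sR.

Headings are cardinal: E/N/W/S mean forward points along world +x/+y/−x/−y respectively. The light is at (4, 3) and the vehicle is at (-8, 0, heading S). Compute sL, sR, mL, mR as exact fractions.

left sensor world pos  = (-7, -2); dL² = 146
right sensor world pos = (-9, -2); dR² = 194
sL = 160/146 = 80/73
sR = 160/194 = 80/97
mL = 0·sL + 1·sR = 80/97
mR = -1·sL + 1·sR = -1920/7081

80/73 80/97 80/97 -1920/7081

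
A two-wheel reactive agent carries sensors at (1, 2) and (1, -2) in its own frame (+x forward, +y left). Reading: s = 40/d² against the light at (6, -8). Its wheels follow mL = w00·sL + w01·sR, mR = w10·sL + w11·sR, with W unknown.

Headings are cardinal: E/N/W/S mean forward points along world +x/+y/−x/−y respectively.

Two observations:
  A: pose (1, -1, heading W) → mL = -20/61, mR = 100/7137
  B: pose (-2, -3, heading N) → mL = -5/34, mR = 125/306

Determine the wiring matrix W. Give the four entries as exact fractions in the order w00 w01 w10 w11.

obs A: pose=(1,-1,W) → sL=40/61, sR=40/117, mL=-20/61, mR=100/7137
obs B: pose=(-2,-3,N) → sL=5/17, sR=5/9, mL=-5/34, mR=125/306
sensor matrix S = [[40/61, 40/117], [5/17, 5/9]]; det S = 32000/121329
solve [mL_A; mL_B] = S·[w00; w01] and [mR_A; mR_B] = S·[w10; w11]:
  w00 = -1/2, w01 = 0, w10 = -1/2, w11 = 1

-1/2 0 -1/2 1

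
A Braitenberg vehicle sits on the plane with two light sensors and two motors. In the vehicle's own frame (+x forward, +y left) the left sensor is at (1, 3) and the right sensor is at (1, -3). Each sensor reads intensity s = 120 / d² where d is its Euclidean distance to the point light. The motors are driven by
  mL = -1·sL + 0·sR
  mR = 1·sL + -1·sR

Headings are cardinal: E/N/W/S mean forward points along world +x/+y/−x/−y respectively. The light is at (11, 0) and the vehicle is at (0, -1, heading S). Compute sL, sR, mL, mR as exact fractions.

30/17 3/5 -30/17 99/85

left sensor world pos  = (3, -2); dL² = 68
right sensor world pos = (-3, -2); dR² = 200
sL = 120/68 = 30/17
sR = 120/200 = 3/5
mL = -1·sL + 0·sR = -30/17
mR = 1·sL + -1·sR = 99/85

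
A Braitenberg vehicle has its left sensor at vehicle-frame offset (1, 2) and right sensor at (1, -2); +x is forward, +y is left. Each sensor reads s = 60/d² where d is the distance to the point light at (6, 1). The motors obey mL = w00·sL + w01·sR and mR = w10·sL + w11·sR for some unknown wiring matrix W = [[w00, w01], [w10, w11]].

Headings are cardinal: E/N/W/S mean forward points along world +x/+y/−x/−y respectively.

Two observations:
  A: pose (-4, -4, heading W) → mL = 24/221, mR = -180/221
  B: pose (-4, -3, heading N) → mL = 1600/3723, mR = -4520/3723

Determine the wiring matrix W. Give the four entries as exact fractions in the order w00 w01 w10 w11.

obs A: pose=(-4,-4,W) → sL=6/17, sR=6/13, mL=24/221, mR=-180/221
obs B: pose=(-4,-3,N) → sL=20/51, sR=60/73, mL=1600/3723, mR=-4520/3723
sensor matrix S = [[6/17, 6/13], [20/51, 60/73]]; det S = 1760/16133
solve [mL_A; mL_B] = S·[w00; w01] and [mR_A; mR_B] = S·[w10; w11]:
  w00 = -1, w01 = 1, w10 = -1, w11 = -1

-1 1 -1 -1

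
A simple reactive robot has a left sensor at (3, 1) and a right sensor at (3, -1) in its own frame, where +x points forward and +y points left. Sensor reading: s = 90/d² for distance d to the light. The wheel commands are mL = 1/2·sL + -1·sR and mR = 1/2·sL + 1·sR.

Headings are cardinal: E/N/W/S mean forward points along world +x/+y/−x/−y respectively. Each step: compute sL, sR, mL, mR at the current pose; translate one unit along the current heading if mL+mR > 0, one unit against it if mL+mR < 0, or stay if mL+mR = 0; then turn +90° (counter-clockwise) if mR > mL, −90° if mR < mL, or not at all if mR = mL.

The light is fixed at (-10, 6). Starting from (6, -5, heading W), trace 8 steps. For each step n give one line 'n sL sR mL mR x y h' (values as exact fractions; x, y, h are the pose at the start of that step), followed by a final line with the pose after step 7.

0 90/313 90/269 -16065/84197 40275/84197 6 -5 W
1 45/226 45/196 -720/5537 3645/11074 5 -5 S
2 18/89 90/493 -3573/43877 12447/43877 5 -6 E
3 5/17 9/37 -121/1258 491/1258 6 -6 N
4 90/313 90/269 -16065/84197 40275/84197 6 -5 W
5 45/226 45/196 -720/5537 3645/11074 5 -5 S
6 18/89 90/493 -3573/43877 12447/43877 5 -6 E
7 5/17 9/37 -121/1258 491/1258 6 -6 N
final 6 -5 W

n=0: pose=(6,-5,W); sL=90/313, sR=90/269; mL=-16065/84197, mR=40275/84197; mL+mR=90/313 → advance +1; mR−mL=180/269 → turn +1·90°
n=1: pose=(5,-5,S); sL=45/226, sR=45/196; mL=-720/5537, mR=3645/11074; mL+mR=45/226 → advance +1; mR−mL=45/98 → turn +1·90°
n=2: pose=(5,-6,E); sL=18/89, sR=90/493; mL=-3573/43877, mR=12447/43877; mL+mR=18/89 → advance +1; mR−mL=180/493 → turn +1·90°
n=3: pose=(6,-6,N); sL=5/17, sR=9/37; mL=-121/1258, mR=491/1258; mL+mR=5/17 → advance +1; mR−mL=18/37 → turn +1·90°
n=4: pose=(6,-5,W); sL=90/313, sR=90/269; mL=-16065/84197, mR=40275/84197; mL+mR=90/313 → advance +1; mR−mL=180/269 → turn +1·90°
n=5: pose=(5,-5,S); sL=45/226, sR=45/196; mL=-720/5537, mR=3645/11074; mL+mR=45/226 → advance +1; mR−mL=45/98 → turn +1·90°
n=6: pose=(5,-6,E); sL=18/89, sR=90/493; mL=-3573/43877, mR=12447/43877; mL+mR=18/89 → advance +1; mR−mL=180/493 → turn +1·90°
n=7: pose=(6,-6,N); sL=5/17, sR=9/37; mL=-121/1258, mR=491/1258; mL+mR=5/17 → advance +1; mR−mL=18/37 → turn +1·90°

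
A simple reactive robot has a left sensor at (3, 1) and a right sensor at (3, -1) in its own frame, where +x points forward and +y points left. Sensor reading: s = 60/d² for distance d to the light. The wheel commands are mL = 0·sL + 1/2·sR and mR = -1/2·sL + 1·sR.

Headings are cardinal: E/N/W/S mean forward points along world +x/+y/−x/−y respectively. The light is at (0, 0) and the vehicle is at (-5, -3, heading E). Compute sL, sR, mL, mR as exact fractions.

left sensor world pos  = (-2, -2); dL² = 8
right sensor world pos = (-2, -4); dR² = 20
sL = 60/8 = 15/2
sR = 60/20 = 3
mL = 0·sL + 1/2·sR = 3/2
mR = -1/2·sL + 1·sR = -3/4

15/2 3 3/2 -3/4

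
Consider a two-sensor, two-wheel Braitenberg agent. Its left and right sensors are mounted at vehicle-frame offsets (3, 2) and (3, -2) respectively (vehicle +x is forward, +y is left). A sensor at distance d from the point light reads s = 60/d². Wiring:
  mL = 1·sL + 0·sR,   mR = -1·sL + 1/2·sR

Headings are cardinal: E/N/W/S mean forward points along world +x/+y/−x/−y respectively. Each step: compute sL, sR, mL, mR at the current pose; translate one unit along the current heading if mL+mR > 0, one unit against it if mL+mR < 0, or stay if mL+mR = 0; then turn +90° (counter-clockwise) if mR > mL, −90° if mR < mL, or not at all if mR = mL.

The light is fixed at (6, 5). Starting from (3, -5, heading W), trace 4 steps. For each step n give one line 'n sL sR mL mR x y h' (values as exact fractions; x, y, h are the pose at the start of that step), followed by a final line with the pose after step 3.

n=0: pose=(3,-5,W); sL=1/3, sR=3/5; mL=1/3, mR=-1/30; mL+mR=3/10 → advance +1; mR−mL=-11/30 → turn -1·90°
n=1: pose=(2,-5,N); sL=12/17, sR=60/53; mL=12/17, mR=-126/901; mL+mR=30/53 → advance +1; mR−mL=-762/901 → turn -1·90°
n=2: pose=(2,-4,E); sL=6/5, sR=30/61; mL=6/5, mR=-291/305; mL+mR=15/61 → advance +1; mR−mL=-657/305 → turn -1·90°
n=3: pose=(3,-4,S); sL=12/29, sR=60/169; mL=12/29, mR=-1158/4901; mL+mR=30/169 → advance +1; mR−mL=-3186/4901 → turn -1·90°

0 1/3 3/5 1/3 -1/30 3 -5 W
1 12/17 60/53 12/17 -126/901 2 -5 N
2 6/5 30/61 6/5 -291/305 2 -4 E
3 12/29 60/169 12/29 -1158/4901 3 -4 S
final 3 -5 W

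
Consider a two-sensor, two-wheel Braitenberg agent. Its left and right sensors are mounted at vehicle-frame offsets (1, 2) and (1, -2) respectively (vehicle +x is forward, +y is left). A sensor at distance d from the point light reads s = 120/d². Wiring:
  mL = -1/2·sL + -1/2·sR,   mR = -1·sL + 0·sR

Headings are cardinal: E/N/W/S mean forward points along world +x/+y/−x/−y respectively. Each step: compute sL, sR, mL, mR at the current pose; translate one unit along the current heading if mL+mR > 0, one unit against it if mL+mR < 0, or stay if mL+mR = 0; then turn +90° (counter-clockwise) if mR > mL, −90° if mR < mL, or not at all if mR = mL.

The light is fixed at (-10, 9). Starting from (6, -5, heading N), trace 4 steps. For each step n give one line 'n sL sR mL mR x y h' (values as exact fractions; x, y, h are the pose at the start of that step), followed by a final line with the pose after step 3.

n=0: pose=(6,-5,N); sL=24/73, sR=120/493; mL=-10296/35989, mR=-24/73; mL+mR=-22128/35989 → advance -1; mR−mL=-1536/35989 → turn -1·90°
n=1: pose=(6,-6,E); sL=60/229, sR=60/289; mL=-15540/66181, mR=-60/229; mL+mR=-32880/66181 → advance -1; mR−mL=-1800/66181 → turn -1·90°
n=2: pose=(5,-6,S); sL=24/109, sR=24/85; mL=-2328/9265, mR=-24/109; mL+mR=-4368/9265 → advance -1; mR−mL=288/9265 → turn +1·90°
n=3: pose=(5,-5,E); sL=3/10, sR=15/64; mL=-171/640, mR=-3/10; mL+mR=-363/640 → advance -1; mR−mL=-21/640 → turn -1·90°

0 24/73 120/493 -10296/35989 -24/73 6 -5 N
1 60/229 60/289 -15540/66181 -60/229 6 -6 E
2 24/109 24/85 -2328/9265 -24/109 5 -6 S
3 3/10 15/64 -171/640 -3/10 5 -5 E
final 4 -5 S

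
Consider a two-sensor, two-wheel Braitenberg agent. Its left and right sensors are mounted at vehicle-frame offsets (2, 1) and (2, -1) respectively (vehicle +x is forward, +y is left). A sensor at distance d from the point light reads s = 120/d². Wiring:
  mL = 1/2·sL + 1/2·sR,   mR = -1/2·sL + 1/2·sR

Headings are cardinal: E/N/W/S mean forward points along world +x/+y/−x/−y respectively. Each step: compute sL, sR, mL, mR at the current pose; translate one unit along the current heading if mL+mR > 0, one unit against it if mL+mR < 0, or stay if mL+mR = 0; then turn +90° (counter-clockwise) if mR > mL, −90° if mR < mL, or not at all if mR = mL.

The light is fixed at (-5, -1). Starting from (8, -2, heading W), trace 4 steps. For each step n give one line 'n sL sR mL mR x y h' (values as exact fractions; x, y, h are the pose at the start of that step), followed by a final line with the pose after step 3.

0 24/25 120/121 2952/3025 48/3025 8 -2 W
1 60/61 12/17 876/1037 -144/1037 7 -2 N
2 120/197 120/197 120/197 0 7 -1 E
3 3/5 30/37 261/370 39/370 8 -1 S
final 8 -2 W

n=0: pose=(8,-2,W); sL=24/25, sR=120/121; mL=2952/3025, mR=48/3025; mL+mR=120/121 → advance +1; mR−mL=-24/25 → turn -1·90°
n=1: pose=(7,-2,N); sL=60/61, sR=12/17; mL=876/1037, mR=-144/1037; mL+mR=12/17 → advance +1; mR−mL=-60/61 → turn -1·90°
n=2: pose=(7,-1,E); sL=120/197, sR=120/197; mL=120/197, mR=0; mL+mR=120/197 → advance +1; mR−mL=-120/197 → turn -1·90°
n=3: pose=(8,-1,S); sL=3/5, sR=30/37; mL=261/370, mR=39/370; mL+mR=30/37 → advance +1; mR−mL=-3/5 → turn -1·90°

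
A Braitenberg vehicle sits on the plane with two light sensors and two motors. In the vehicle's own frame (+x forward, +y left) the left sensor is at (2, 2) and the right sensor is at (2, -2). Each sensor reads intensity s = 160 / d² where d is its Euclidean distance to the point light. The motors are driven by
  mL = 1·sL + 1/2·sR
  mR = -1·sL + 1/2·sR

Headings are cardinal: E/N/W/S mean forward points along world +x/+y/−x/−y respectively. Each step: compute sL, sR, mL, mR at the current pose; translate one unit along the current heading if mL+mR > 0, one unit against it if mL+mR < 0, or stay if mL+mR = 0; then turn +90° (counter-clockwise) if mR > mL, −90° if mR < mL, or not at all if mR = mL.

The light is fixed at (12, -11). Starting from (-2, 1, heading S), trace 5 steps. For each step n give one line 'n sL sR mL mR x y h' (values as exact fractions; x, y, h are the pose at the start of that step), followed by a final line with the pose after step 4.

n=0: pose=(-2,1,S); sL=40/61, sR=40/89; mL=4780/5429, mR=-2340/5429; mL+mR=40/89 → advance +1; mR−mL=-80/61 → turn -1·90°
n=1: pose=(-2,0,W); sL=160/337, sR=32/85; mL=18992/28645, mR=-8208/28645; mL+mR=32/85 → advance +1; mR−mL=-320/337 → turn -1·90°
n=2: pose=(-3,0,N); sL=80/229, sR=80/169; mL=22680/38701, mR=-4360/38701; mL+mR=80/169 → advance +1; mR−mL=-160/229 → turn -1·90°
n=3: pose=(-3,1,E); sL=32/73, sR=160/269; mL=14448/19637, mR=-2768/19637; mL+mR=160/269 → advance +1; mR−mL=-64/73 → turn -1·90°
n=4: pose=(-2,1,S); sL=40/61, sR=40/89; mL=4780/5429, mR=-2340/5429; mL+mR=40/89 → advance +1; mR−mL=-80/61 → turn -1·90°

0 40/61 40/89 4780/5429 -2340/5429 -2 1 S
1 160/337 32/85 18992/28645 -8208/28645 -2 0 W
2 80/229 80/169 22680/38701 -4360/38701 -3 0 N
3 32/73 160/269 14448/19637 -2768/19637 -3 1 E
4 40/61 40/89 4780/5429 -2340/5429 -2 1 S
final -2 0 W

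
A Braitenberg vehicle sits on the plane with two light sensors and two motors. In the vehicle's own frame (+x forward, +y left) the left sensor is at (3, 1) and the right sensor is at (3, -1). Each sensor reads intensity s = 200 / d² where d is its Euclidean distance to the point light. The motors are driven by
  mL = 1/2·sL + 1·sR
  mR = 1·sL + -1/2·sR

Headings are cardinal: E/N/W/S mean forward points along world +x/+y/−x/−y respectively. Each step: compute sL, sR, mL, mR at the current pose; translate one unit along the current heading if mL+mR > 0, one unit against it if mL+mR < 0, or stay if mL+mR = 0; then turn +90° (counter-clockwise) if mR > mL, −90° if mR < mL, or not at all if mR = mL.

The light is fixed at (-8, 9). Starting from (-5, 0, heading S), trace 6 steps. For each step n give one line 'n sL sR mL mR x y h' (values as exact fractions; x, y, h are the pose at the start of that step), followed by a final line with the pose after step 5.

0 5/4 50/37 585/296 85/148 -5 0 S
1 200/121 200/81 32300/9801 4100/9801 -5 -1 W
2 4 100/29 158/29 66/29 -6 -1 N
3 200/89 8/5 1212/445 644/445 -6 0 E
4 5/4 50/37 585/296 85/148 -5 0 S
5 200/121 200/81 32300/9801 4100/9801 -5 -1 W
final -6 -1 N

n=0: pose=(-5,0,S); sL=5/4, sR=50/37; mL=585/296, mR=85/148; mL+mR=755/296 → advance +1; mR−mL=-415/296 → turn -1·90°
n=1: pose=(-5,-1,W); sL=200/121, sR=200/81; mL=32300/9801, mR=4100/9801; mL+mR=36400/9801 → advance +1; mR−mL=-9400/3267 → turn -1·90°
n=2: pose=(-6,-1,N); sL=4, sR=100/29; mL=158/29, mR=66/29; mL+mR=224/29 → advance +1; mR−mL=-92/29 → turn -1·90°
n=3: pose=(-6,0,E); sL=200/89, sR=8/5; mL=1212/445, mR=644/445; mL+mR=1856/445 → advance +1; mR−mL=-568/445 → turn -1·90°
n=4: pose=(-5,0,S); sL=5/4, sR=50/37; mL=585/296, mR=85/148; mL+mR=755/296 → advance +1; mR−mL=-415/296 → turn -1·90°
n=5: pose=(-5,-1,W); sL=200/121, sR=200/81; mL=32300/9801, mR=4100/9801; mL+mR=36400/9801 → advance +1; mR−mL=-9400/3267 → turn -1·90°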